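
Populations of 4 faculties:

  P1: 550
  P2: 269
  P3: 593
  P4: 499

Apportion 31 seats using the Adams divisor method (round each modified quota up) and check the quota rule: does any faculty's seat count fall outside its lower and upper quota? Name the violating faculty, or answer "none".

none

Standard quotas: P1 8.922, P2 4.364, P3 9.620, P4 8.095.
Adams allocation: P1 9, P2 5, P3 9, P4 8.
Every allocation lies between the lower and upper quota.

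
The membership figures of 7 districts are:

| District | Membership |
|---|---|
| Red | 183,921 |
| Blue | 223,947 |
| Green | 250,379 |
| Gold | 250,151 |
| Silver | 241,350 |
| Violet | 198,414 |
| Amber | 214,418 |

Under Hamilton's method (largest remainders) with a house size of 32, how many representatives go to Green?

5

The standard divisor is 1562580/32 ≈ 48830.625.
Standard quotas: Red 3.7665, Blue 4.5862, Green 5.1275, Gold 5.1228, Silver 4.9426, Violet 4.0633, Amber 4.3911.
Lower quotas: Red 3, Blue 4, Green 5, Gold 5, Silver 4, Violet 4, Amber 4 (sum 29, leaving 3 seats).
Remainders in descending order: Silver 0.9426, Red 0.7665, Blue 0.5862, Amber 0.3911, Green 0.1275, Gold 0.1228, Violet 0.0633.
Largest remainders: Silver, Red, Blue receive the extra seats.
Green receives 5.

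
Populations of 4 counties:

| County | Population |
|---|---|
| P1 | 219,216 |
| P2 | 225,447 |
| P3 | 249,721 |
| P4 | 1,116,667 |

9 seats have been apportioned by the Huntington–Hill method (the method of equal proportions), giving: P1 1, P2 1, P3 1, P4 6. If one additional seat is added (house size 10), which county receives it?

Priority for the next seat is population ÷ (√(s·(s+1))).
Priorities: P1 155009.120, P2 159415.102, P3 176579.413, P4 172305.459.
Highest priority: P3.

P3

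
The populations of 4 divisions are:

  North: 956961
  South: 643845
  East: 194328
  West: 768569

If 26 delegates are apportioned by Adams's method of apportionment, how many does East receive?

Standard divisor 2563703/26 ≈ 98603.962; standard quotas: North 9.705, South 6.530, East 1.971, West 7.795.
Rounding up gives 10, 7, 2, 8 = 27 seats, so the divisor must be adjusted.
With modified divisor 106800: modified quotas North 8.960, South 6.029, East 1.820, West 7.196.
Rounding up: North 9, South 7, East 2, West 8 (total 26).
East receives 2.

2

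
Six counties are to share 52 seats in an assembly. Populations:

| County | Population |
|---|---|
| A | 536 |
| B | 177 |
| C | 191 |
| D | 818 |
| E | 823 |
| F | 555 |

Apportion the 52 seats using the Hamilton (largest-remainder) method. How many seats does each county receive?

The standard divisor is 3100/52 ≈ 59.615.
Standard quotas: A 8.991, B 2.969, C 3.204, D 13.721, E 13.805, F 9.310.
Lower quotas: A 8, B 2, C 3, D 13, E 13, F 9 (sum 48, leaving 4 seats).
Remainders in descending order: A 0.991, B 0.969, E 0.805, D 0.721, F 0.310, C 0.204.
The surplus seats go to A, B, E, D.

A 9, B 3, C 3, D 14, E 14, F 9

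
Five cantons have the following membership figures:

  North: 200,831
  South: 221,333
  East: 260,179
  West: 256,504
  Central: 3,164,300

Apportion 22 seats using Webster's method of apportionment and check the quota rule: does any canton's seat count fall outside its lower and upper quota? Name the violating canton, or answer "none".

Central

Standard quotas: North 1.077, South 1.187, East 1.395, West 1.375, Central 16.966.
Webster allocation: North 1, South 1, East 1, West 1, Central 18.
Central has quota 16.966 (lower 16, upper 17) but receives 18 — outside the quota interval.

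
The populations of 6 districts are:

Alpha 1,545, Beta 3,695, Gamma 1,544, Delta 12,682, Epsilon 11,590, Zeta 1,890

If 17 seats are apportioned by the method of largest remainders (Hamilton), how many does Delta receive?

6

Total 32946; standard divisor 32946/17 = 1938.
Standard quotas: Alpha 0.7972, Beta 1.9066, Gamma 0.7967, Delta 6.5439, Epsilon 5.9804, Zeta 0.9752.
Lower quotas: Alpha 0, Beta 1, Gamma 0, Delta 6, Epsilon 5, Zeta 0 (sum 12, leaving 5 seats).
Remainders in descending order: Epsilon 0.9804, Zeta 0.9752, Beta 0.9066, Alpha 0.7972, Gamma 0.7967, Delta 0.5439.
Largest remainders: Epsilon, Zeta, Beta, Alpha, Gamma receive the extra seats.
Delta receives 6.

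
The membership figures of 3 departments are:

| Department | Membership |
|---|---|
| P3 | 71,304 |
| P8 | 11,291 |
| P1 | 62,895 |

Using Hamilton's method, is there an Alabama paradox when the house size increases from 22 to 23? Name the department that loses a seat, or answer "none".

At 22 seats: P3 11, P8 2, P1 9.
At 23 seats: P3 11, P8 2, P1 10.
No department's allocation decreased.

none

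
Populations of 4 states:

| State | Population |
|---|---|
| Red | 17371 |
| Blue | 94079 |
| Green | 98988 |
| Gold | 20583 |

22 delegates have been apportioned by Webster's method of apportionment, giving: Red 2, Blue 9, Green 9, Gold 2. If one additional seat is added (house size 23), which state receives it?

Green

Priority for the next seat is population ÷ (current seats + 0.5).
Priorities: Red 6948.400, Blue 9903.053, Green 10419.789, Gold 8233.200.
Highest priority: Green.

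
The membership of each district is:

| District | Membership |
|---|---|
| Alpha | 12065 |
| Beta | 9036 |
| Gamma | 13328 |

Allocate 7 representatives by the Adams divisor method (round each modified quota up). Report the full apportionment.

Standard divisor 34429/7 ≈ 4918.429; standard quotas: Alpha 2.453, Beta 1.837, Gamma 2.710.
Rounding up gives 3, 2, 3 = 8 seats, so the divisor must be adjusted.
With modified divisor 6300: modified quotas Alpha 1.915, Beta 1.434, Gamma 2.116.
Rounding up: Alpha 2, Beta 2, Gamma 3 (total 7).

Alpha 2; Beta 2; Gamma 3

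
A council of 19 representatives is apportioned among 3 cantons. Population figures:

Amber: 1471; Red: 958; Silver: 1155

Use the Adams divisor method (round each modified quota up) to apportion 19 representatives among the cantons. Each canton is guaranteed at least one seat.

Standard divisor 3584/19 ≈ 188.632; standard quotas: Amber 7.798, Red 5.079, Silver 6.123.
Rounding up gives 8, 6, 7 = 21 seats, so the divisor must be adjusted.
With modified divisor 200: modified quotas Amber 7.355, Red 4.790, Silver 5.775.
Rounding up: Amber 8, Red 5, Silver 6 (total 19).

Amber 8; Red 5; Silver 6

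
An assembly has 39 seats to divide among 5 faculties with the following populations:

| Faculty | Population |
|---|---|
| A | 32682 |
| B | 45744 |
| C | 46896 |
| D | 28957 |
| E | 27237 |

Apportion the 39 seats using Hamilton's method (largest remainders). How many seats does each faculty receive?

The standard divisor is 181516/39 ≈ 4654.256.
Standard quotas: A 7.0220, B 9.8284, C 10.0759, D 6.2216, E 5.8521.
Lower quotas: A 7, B 9, C 10, D 6, E 5 (sum 37, leaving 2 seats).
Remainders in descending order: E 0.8521, B 0.8284, D 0.2216, C 0.0759, A 0.0220.
The surplus seats go to E, B.

A: 7, B: 10, C: 10, D: 6, E: 6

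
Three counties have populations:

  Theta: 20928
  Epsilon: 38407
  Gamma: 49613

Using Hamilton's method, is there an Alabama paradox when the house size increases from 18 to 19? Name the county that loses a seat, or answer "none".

At 18 seats: Theta 4, Epsilon 6, Gamma 8.
At 19 seats: Theta 3, Epsilon 7, Gamma 9.
Theta drops from 4 to 3.

Theta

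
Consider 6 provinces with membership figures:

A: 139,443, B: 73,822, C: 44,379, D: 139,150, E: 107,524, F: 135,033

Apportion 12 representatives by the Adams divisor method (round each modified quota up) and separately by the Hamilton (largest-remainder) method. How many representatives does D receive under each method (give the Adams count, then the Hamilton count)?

Adams: A 3, B 2, C 1, D 2, E 2, F 2.
Hamilton: A 3, B 1, C 1, D 3, E 2, F 2.
D gets 2 under Adams and 3 under Hamilton.

2 and 3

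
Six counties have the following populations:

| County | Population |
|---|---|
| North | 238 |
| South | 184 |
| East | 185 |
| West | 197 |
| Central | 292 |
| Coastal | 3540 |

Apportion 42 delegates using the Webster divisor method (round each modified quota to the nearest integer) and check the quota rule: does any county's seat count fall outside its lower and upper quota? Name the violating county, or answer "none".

Coastal

Standard quotas: North 2.156, South 1.667, East 1.676, West 1.785, Central 2.645, Coastal 32.071.
Webster allocation: North 2, South 2, East 2, West 2, Central 3, Coastal 31.
Coastal has quota 32.071 (lower 32, upper 33) but receives 31 — outside the quota interval.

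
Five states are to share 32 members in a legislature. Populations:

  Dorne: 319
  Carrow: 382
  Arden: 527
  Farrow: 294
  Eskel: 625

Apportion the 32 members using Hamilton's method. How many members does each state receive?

Standard divisor: 2147 ÷ 32 ≈ 67.094.
Standard quotas: Dorne 4.755, Carrow 5.694, Arden 7.855, Farrow 4.382, Eskel 9.315.
Lower quotas: Dorne 4, Carrow 5, Arden 7, Farrow 4, Eskel 9 (sum 29, leaving 3 seats).
Remainders in descending order: Arden 0.855, Dorne 0.755, Carrow 0.694, Farrow 0.382, Eskel 0.315.
The surplus seats go to Arden, Dorne, Carrow.

Dorne 5; Carrow 6; Arden 8; Farrow 4; Eskel 9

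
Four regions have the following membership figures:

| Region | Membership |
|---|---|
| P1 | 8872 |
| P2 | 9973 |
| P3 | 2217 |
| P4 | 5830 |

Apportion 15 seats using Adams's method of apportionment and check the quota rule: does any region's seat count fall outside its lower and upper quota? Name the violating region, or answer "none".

Standard quotas: P1 4.949, P2 5.563, P3 1.237, P4 3.252.
Adams allocation: P1 5, P2 5, P3 2, P4 3.
Every allocation lies between the lower and upper quota.

none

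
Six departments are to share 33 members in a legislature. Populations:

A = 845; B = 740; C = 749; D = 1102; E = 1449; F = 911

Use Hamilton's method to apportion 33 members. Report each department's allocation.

A: 5, B: 4, C: 4, D: 7, E: 8, F: 5

Total 5796; standard divisor 5796/33 ≈ 175.636.
Standard quotas: A 4.811, B 4.213, C 4.264, D 6.274, E 8.250, F 5.187.
Lower quotas: A 4, B 4, C 4, D 6, E 8, F 5 (sum 31, leaving 2 seats).
Remainders in descending order: A 0.811, D 0.274, C 0.264, E 0.250, B 0.213, F 0.187.
Largest remainders: A, D receive the extra seats.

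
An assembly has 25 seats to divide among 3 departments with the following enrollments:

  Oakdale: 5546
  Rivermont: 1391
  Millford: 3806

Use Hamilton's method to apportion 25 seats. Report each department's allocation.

Total 10743; standard divisor 10743/25 ≈ 429.72.
Standard quotas: Oakdale 12.9061, Rivermont 3.2370, Millford 8.8569.
Lower quotas: Oakdale 12, Rivermont 3, Millford 8 (sum 23, leaving 2 seats).
Remainders in descending order: Oakdale 0.9061, Millford 0.8569, Rivermont 0.2370.
Largest remainders: Oakdale, Millford receive the extra seats.

Oakdale 13, Rivermont 3, Millford 9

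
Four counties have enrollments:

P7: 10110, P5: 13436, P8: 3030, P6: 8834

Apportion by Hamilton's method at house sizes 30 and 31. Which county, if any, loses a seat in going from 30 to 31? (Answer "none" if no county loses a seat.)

P8

At 30 seats: P7 9, P5 11, P8 3, P6 7.
At 31 seats: P7 9, P5 12, P8 2, P6 8.
P8 drops from 3 to 2.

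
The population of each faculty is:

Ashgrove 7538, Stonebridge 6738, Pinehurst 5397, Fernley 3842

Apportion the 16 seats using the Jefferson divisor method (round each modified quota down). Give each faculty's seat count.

Ashgrove 5, Stonebridge 5, Pinehurst 4, Fernley 2

Standard divisor 23515/16 ≈ 1469.688; standard quotas: Ashgrove 5.129, Stonebridge 4.585, Pinehurst 3.672, Fernley 2.614.
Rounding down gives 5, 4, 3, 2 = 14 seats, so the divisor must be adjusted.
With modified divisor 1300: modified quotas Ashgrove 5.798, Stonebridge 5.183, Pinehurst 4.152, Fernley 2.955.
Rounding down: Ashgrove 5, Stonebridge 5, Pinehurst 4, Fernley 2 (total 16).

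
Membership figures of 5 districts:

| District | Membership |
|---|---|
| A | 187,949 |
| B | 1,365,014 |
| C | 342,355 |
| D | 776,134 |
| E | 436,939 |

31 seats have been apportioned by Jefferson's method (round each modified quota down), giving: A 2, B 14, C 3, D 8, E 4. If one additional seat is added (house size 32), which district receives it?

B

Priority for the next seat is population ÷ (current seats + 1).
Priorities: A 62649.667, B 91000.933, C 85588.750, D 86237.111, E 87387.800.
Highest priority: B.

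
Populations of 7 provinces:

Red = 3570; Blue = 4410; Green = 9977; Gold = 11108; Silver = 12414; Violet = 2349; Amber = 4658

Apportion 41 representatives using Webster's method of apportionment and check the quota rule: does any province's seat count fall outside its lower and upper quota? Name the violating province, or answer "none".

Standard quotas: Red 3.019, Blue 3.729, Green 8.437, Gold 9.393, Silver 10.497, Violet 1.986, Amber 3.939.
Webster allocation: Red 3, Blue 4, Green 8, Gold 9, Silver 11, Violet 2, Amber 4.
Every allocation lies between the lower and upper quota.

none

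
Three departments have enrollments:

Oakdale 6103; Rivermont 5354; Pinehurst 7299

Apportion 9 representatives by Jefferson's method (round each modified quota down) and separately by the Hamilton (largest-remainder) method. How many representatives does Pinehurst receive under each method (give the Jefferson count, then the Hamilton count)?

Jefferson: Oakdale 3, Rivermont 2, Pinehurst 4.
Hamilton: Oakdale 3, Rivermont 3, Pinehurst 3.
Pinehurst gets 4 under Jefferson and 3 under Hamilton.

4 and 3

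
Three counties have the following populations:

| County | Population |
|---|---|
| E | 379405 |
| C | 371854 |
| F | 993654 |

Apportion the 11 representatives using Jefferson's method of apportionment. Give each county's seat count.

E=2; C=2; F=7

Standard divisor 1744913/11 ≈ 158628.455; standard quotas: E 2.392, C 2.344, F 6.264.
Rounding down gives 2, 2, 6 = 10 seats, so the divisor must be adjusted.
With modified divisor 134200: modified quotas E 2.827, C 2.771, F 7.404.
Rounding down: E 2, C 2, F 7 (total 11).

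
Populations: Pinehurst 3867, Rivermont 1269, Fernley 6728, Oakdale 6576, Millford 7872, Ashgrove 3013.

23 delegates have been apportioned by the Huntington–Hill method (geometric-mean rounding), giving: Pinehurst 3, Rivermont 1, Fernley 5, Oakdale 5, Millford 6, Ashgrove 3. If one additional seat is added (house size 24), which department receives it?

Fernley

Priority for the next seat is population ÷ (√(s·(s+1))).
Priorities: Pinehurst 1116.307, Rivermont 897.319, Fernley 1228.359, Oakdale 1200.608, Millford 1214.676, Ashgrove 869.778.
Highest priority: Fernley.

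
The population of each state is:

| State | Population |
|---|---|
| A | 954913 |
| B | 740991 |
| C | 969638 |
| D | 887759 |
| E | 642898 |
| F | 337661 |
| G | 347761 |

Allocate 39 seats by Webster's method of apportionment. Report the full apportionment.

Standard divisor 4881621/39 ≈ 125169.769; standard quotas: A 7.629, B 5.920, C 7.747, D 7.092, E 5.136, F 2.698, G 2.778.
Rounding to the nearest integer gives 8, 6, 8, 7, 5, 3, 3 = 40 seats, so the divisor must be adjusted.
With modified divisor 128300: modified quotas A 7.443, B 5.775, C 7.558, D 6.919, E 5.011, F 2.632, G 2.711.
Rounding to the nearest integer: A 7, B 6, C 8, D 7, E 5, F 3, G 3 (total 39).

A 7, B 6, C 8, D 7, E 5, F 3, G 3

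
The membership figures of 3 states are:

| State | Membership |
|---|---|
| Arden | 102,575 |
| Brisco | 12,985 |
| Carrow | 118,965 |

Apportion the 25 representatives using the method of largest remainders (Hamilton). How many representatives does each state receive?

Total 234525; standard divisor 234525/25 = 9381.
Standard quotas: Arden 10.9343, Brisco 1.3842, Carrow 12.6815.
Lower quotas: Arden 10, Brisco 1, Carrow 12 (sum 23, leaving 2 seats).
Remainders in descending order: Arden 0.9343, Carrow 0.6815, Brisco 0.3842.
The surplus seats go to Arden, Carrow.

Arden: 11, Brisco: 1, Carrow: 13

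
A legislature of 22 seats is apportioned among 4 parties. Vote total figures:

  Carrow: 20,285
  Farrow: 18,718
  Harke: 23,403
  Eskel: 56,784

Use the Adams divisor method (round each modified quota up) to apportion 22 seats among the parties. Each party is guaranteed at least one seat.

Standard divisor 119190/22 ≈ 5417.727; standard quotas: Carrow 3.744, Farrow 3.455, Harke 4.320, Eskel 10.481.
Rounding up gives 4, 4, 5, 11 = 24 seats, so the divisor must be adjusted.
With modified divisor 6000: modified quotas Carrow 3.381, Farrow 3.120, Harke 3.901, Eskel 9.464.
Rounding up: Carrow 4, Farrow 4, Harke 4, Eskel 10 (total 22).

Carrow=4, Farrow=4, Harke=4, Eskel=10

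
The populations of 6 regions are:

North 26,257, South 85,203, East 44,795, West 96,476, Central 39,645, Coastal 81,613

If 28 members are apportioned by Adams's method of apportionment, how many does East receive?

Standard divisor 373989/28 ≈ 13356.75; standard quotas: North 1.966, South 6.379, East 3.354, West 7.223, Central 2.968, Coastal 6.110.
Rounding up gives 2, 7, 4, 8, 3, 7 = 31 seats, so the divisor must be adjusted.
With modified divisor 14600: modified quotas North 1.798, South 5.836, East 3.068, West 6.608, Central 2.715, Coastal 5.590.
Rounding up: North 2, South 6, East 4, West 7, Central 3, Coastal 6 (total 28).
East receives 4.

4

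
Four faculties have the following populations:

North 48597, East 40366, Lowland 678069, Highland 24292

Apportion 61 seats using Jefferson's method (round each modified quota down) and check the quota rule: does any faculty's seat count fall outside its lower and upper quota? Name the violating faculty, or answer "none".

Standard quotas: North 3.746, East 3.112, Lowland 52.270, Highland 1.873.
Jefferson allocation: North 3, East 3, Lowland 54, Highland 1.
Lowland has quota 52.270 (lower 52, upper 53) but receives 54 — outside the quota interval.

Lowland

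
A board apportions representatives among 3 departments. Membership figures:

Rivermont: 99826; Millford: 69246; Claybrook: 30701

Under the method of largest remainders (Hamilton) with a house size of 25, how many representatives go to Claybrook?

The standard divisor is 199773/25 ≈ 7990.92.
Standard quotas: Rivermont 12.4924, Millford 8.6656, Claybrook 3.8420.
Lower quotas: Rivermont 12, Millford 8, Claybrook 3 (sum 23, leaving 2 seats).
Remainders in descending order: Claybrook 0.8420, Millford 0.6656, Rivermont 0.4924.
The surplus seats go to Claybrook, Millford.
Claybrook receives 4.

4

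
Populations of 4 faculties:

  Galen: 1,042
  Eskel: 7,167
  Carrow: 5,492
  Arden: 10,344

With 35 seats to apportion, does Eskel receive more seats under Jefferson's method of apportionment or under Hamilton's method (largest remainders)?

Jefferson: Galen 1, Eskel 11, Carrow 8, Arden 15.
Hamilton: Galen 2, Eskel 10, Carrow 8, Arden 15.
Eskel gets 11 under Jefferson and 10 under Hamilton.

Jefferson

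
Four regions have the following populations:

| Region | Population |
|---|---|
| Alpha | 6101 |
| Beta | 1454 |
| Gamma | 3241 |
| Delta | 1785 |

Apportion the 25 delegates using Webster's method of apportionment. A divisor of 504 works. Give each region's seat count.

With modified divisor 504: modified quotas Alpha 12.105, Beta 2.885, Gamma 6.431, Delta 3.542.
Rounding to the nearest integer: Alpha 12, Beta 3, Gamma 6, Delta 4 (total 25).

Alpha 12, Beta 3, Gamma 6, Delta 4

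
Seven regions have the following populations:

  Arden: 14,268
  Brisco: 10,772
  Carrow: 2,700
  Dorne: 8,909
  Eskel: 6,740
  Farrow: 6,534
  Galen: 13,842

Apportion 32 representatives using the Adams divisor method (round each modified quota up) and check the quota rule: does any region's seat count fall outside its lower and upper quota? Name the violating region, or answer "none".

none

Standard quotas: Arden 7.160, Brisco 5.406, Carrow 1.355, Dorne 4.471, Eskel 3.382, Farrow 3.279, Galen 6.947.
Adams allocation: Arden 7, Brisco 5, Carrow 2, Dorne 4, Eskel 4, Farrow 3, Galen 7.
Every allocation lies between the lower and upper quota.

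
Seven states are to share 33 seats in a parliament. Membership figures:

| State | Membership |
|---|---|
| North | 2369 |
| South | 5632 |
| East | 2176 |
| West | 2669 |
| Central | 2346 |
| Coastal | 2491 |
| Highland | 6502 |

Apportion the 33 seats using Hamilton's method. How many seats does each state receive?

North 3; South 8; East 3; West 4; Central 3; Coastal 3; Highland 9

Standard divisor: 24185 ÷ 33 ≈ 732.879.
Standard quotas: North 3.2325, South 7.6848, East 2.9691, West 3.6418, Central 3.2011, Coastal 3.3989, Highland 8.8719.
Lower quotas: North 3, South 7, East 2, West 3, Central 3, Coastal 3, Highland 8 (sum 29, leaving 4 seats).
Remainders in descending order: East 0.9691, Highland 0.8719, South 0.6848, West 0.6418, Coastal 0.3989, North 0.2325, Central 0.2011.
Largest remainders: East, Highland, South, West receive the extra seats.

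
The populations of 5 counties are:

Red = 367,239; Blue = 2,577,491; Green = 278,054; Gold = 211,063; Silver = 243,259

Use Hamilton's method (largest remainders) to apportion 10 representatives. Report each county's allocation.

Red 1, Blue 7, Green 1, Gold 0, Silver 1

Total 3677106; standard divisor 3677106/10 ≈ 367710.6.
Standard quotas: Red 0.9987, Blue 7.0096, Green 0.7562, Gold 0.5740, Silver 0.6616.
Lower quotas: Red 0, Blue 7, Green 0, Gold 0, Silver 0 (sum 7, leaving 3 seats).
Remainders in descending order: Red 0.9987, Green 0.7562, Silver 0.6616, Gold 0.5740, Blue 0.0096.
Largest remainders: Red, Green, Silver receive the extra seats.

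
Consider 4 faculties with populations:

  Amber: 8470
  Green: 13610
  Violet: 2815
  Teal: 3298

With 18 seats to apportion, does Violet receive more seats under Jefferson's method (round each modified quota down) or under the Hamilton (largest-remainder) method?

Hamilton

Jefferson: Amber 6, Green 9, Violet 1, Teal 2.
Hamilton: Amber 5, Green 9, Violet 2, Teal 2.
Violet gets 1 under Jefferson and 2 under Hamilton.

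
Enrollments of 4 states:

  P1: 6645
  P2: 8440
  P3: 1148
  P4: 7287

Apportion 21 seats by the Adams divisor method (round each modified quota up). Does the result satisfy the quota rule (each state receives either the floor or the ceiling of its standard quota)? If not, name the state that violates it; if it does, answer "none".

none

Standard quotas: P1 5.933, P2 7.536, P3 1.025, P4 6.506.
Adams allocation: P1 6, P2 7, P3 1, P4 7.
Every allocation lies between the lower and upper quota.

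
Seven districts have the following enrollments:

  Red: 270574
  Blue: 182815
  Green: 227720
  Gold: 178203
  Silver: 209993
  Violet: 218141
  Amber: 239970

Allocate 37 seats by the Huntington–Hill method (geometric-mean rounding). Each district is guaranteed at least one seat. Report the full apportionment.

Red=7; Blue=4; Green=6; Gold=4; Silver=5; Violet=5; Amber=6

With divisor 41227: modified quotas Red 6.563, Blue 4.434, Green 5.524, Gold 4.322, Silver 5.094, Violet 5.291, Amber 5.821.
Geometric-mean thresholds: Red √(6·7)=6.481, Blue √(4·5)=4.472, Green √(5·6)=5.477, Gold √(4·5)=4.472, Silver √(5·6)=5.477, Violet √(5·6)=5.477, Amber √(5·6)=5.477.
Each quota rounded against its threshold gives Red 7, Blue 4, Green 6, Gold 4, Silver 5, Violet 5, Amber 6 (total 37).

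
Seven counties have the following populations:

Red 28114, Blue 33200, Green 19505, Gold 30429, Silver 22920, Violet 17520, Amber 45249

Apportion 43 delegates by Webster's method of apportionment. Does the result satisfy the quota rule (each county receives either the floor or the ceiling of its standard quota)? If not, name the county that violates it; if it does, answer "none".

none

Standard quotas: Red 6.139, Blue 7.249, Green 4.259, Gold 6.644, Silver 5.004, Violet 3.825, Amber 9.880.
Webster allocation: Red 6, Blue 7, Green 4, Gold 7, Silver 5, Violet 4, Amber 10.
Every allocation lies between the lower and upper quota.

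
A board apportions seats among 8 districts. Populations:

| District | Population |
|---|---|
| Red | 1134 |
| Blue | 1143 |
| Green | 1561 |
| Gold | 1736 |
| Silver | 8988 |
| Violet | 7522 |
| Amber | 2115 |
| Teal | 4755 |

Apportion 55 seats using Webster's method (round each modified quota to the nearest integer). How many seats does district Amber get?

4

Standard divisor 28954/55 ≈ 526.436; standard quotas: Red 2.154, Blue 2.171, Green 2.965, Gold 3.298, Silver 17.073, Violet 14.289, Amber 4.018, Teal 9.032.
Rounding to the nearest integer gives 2, 2, 3, 3, 17, 14, 4, 9 = 54 seats, so the divisor must be adjusted.
With modified divisor 516: modified quotas Red 2.198, Blue 2.215, Green 3.025, Gold 3.364, Silver 17.419, Violet 14.578, Amber 4.099, Teal 9.215.
Rounding to the nearest integer: Red 2, Blue 2, Green 3, Gold 3, Silver 17, Violet 15, Amber 4, Teal 9 (total 55).
Amber receives 4.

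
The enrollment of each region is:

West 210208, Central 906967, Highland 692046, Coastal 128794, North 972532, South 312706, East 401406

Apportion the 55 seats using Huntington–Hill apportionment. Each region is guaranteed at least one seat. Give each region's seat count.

With divisor 66548: modified quotas West 3.159, Central 13.629, Highland 10.399, Coastal 1.935, North 14.614, South 4.699, East 6.032.
Geometric-mean thresholds: West √(3·4)=3.464, Central √(13·14)=13.491, Highland √(10·11)=10.488, Coastal √(1·2)=1.414, North √(14·15)=14.491, South √(4·5)=4.472, East √(6·7)=6.481.
Each quota rounded against its threshold gives West 3, Central 14, Highland 10, Coastal 2, North 15, South 5, East 6 (total 55).

West 3, Central 14, Highland 10, Coastal 2, North 15, South 5, East 6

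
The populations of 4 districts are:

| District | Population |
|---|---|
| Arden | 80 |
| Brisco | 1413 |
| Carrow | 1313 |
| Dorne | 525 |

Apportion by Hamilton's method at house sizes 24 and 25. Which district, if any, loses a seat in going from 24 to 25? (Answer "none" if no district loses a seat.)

Arden

At 24 seats: Arden 1, Brisco 10, Carrow 9, Dorne 4.
At 25 seats: Arden 0, Brisco 11, Carrow 10, Dorne 4.
Arden drops from 1 to 0.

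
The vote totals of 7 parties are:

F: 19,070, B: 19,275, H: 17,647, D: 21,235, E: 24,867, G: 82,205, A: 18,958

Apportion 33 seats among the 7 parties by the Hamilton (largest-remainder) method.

F: 3, B: 3, H: 3, D: 4, E: 4, G: 13, A: 3

Total 203257; standard divisor 203257/33 ≈ 6159.303.
Standard quotas: F 3.0961, B 3.1294, H 2.8651, D 3.4476, E 4.0373, G 13.3465, A 3.0779.
Lower quotas: F 3, B 3, H 2, D 3, E 4, G 13, A 3 (sum 31, leaving 2 seats).
Remainders in descending order: H 0.8651, D 0.4476, G 0.3465, B 0.1294, F 0.0961, A 0.0779, E 0.0373.
Largest remainders: H, D receive the extra seats.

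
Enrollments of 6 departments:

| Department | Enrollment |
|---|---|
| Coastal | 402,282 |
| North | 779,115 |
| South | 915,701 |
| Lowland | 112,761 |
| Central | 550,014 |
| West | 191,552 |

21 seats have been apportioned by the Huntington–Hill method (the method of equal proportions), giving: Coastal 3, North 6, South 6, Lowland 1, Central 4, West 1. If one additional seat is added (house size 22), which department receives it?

South

Priority for the next seat is population ÷ (√(s·(s+1))).
Priorities: Coastal 116128.810, North 120220.055, South 141295.732, Lowland 79734.068, Central 122986.869, West 135447.718.
Highest priority: South.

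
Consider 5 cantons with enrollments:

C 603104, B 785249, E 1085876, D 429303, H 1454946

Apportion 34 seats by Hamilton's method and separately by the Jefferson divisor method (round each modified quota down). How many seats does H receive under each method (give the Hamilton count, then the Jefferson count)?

Hamilton: C 5, B 6, E 9, D 3, H 11.
Jefferson: C 4, B 6, E 9, D 3, H 12.
H gets 11 under Hamilton and 12 under Jefferson.

11 and 12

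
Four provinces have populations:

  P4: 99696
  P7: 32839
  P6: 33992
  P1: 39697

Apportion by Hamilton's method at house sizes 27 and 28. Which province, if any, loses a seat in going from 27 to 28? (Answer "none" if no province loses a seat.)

none

At 27 seats: P4 13, P7 4, P6 5, P1 5.
At 28 seats: P4 14, P7 4, P6 5, P1 5.
No province's allocation decreased.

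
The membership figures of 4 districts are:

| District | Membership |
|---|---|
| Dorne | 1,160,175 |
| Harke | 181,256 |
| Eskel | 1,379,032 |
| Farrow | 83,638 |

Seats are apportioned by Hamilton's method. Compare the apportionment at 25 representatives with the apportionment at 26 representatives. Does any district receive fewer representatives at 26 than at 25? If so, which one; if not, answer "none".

At 25 seats: Dorne 10, Harke 2, Eskel 12, Farrow 1.
At 26 seats: Dorne 11, Harke 1, Eskel 13, Farrow 1.
Harke drops from 2 to 1.

Harke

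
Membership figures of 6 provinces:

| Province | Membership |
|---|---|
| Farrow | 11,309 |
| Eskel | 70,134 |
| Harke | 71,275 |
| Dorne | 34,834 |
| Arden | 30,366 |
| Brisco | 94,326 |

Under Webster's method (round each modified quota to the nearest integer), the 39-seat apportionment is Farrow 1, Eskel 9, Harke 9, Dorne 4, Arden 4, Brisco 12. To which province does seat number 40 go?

Dorne

Priority for the next seat is population ÷ (current seats + 0.5).
Priorities: Farrow 7539.333, Eskel 7382.526, Harke 7502.632, Dorne 7740.889, Arden 6748.000, Brisco 7546.080.
Highest priority: Dorne.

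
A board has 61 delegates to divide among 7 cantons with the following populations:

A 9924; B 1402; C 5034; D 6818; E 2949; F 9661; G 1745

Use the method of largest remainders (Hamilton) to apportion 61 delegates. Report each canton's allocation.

A: 16; B: 2; C: 8; D: 11; E: 5; F: 16; G: 3

Total 37533; standard divisor 37533/61 ≈ 615.295.
Standard quotas: A 16.1288, B 2.2786, C 8.1814, D 11.0809, E 4.7928, F 15.7014, G 2.8360.
Lower quotas: A 16, B 2, C 8, D 11, E 4, F 15, G 2 (sum 58, leaving 3 seats).
Remainders in descending order: G 0.8360, E 0.7928, F 0.7014, B 0.2786, C 0.1814, A 0.1288, D 0.0809.
Largest remainders: G, E, F receive the extra seats.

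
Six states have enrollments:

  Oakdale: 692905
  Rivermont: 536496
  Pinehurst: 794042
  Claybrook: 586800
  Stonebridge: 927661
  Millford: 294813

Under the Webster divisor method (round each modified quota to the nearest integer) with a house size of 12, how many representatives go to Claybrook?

2

Standard divisor 3832717/12 ≈ 319393.083; standard quotas: Oakdale 2.169, Rivermont 1.680, Pinehurst 2.486, Claybrook 1.837, Stonebridge 2.904, Millford 0.923.
Rounding to the nearest integer gives Oakdale 2, Rivermont 2, Pinehurst 2, Claybrook 2, Stonebridge 3, Millford 1 — total 12, matching the house size, so no adjustment is needed.
Claybrook receives 2.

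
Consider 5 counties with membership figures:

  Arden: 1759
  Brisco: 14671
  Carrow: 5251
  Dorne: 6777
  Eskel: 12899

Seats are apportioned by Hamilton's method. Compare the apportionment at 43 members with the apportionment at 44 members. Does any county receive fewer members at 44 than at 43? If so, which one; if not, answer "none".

At 43 seats: Arden 2, Brisco 15, Carrow 6, Dorne 7, Eskel 13.
At 44 seats: Arden 2, Brisco 16, Carrow 5, Dorne 7, Eskel 14.
Carrow drops from 6 to 5.

Carrow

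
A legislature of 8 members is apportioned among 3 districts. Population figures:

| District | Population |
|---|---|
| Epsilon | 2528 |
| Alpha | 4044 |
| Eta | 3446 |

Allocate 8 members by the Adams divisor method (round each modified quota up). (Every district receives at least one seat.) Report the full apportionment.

Standard divisor 10018/8 ≈ 1252.25; standard quotas: Epsilon 2.019, Alpha 3.229, Eta 2.752.
Rounding up gives 3, 4, 3 = 10 seats, so the divisor must be adjusted.
With modified divisor 1500: modified quotas Epsilon 1.685, Alpha 2.696, Eta 2.297.
Rounding up: Epsilon 2, Alpha 3, Eta 3 (total 8).

Epsilon=2; Alpha=3; Eta=3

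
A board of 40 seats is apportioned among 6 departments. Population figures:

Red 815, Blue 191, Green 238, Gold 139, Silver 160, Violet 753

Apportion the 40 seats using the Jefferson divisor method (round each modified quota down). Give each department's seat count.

Standard divisor 2296/40 ≈ 57.4; standard quotas: Red 14.199, Blue 3.328, Green 4.146, Gold 2.422, Silver 2.787, Violet 13.118.
Rounding down gives 14, 3, 4, 2, 2, 13 = 38 seats, so the divisor must be adjusted.
With modified divisor 53.7: modified quotas Red 15.177, Blue 3.557, Green 4.432, Gold 2.588, Silver 2.980, Violet 14.022.
Rounding down: Red 15, Blue 3, Green 4, Gold 2, Silver 2, Violet 14 (total 40).

Red 15, Blue 3, Green 4, Gold 2, Silver 2, Violet 14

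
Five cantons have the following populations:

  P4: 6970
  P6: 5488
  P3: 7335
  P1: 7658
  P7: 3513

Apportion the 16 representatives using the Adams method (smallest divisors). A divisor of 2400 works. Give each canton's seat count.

P4 3; P6 3; P3 4; P1 4; P7 2

With modified divisor 2400: modified quotas P4 2.904, P6 2.287, P3 3.056, P1 3.191, P7 1.464.
Rounding up: P4 3, P6 3, P3 4, P1 4, P7 2 (total 16).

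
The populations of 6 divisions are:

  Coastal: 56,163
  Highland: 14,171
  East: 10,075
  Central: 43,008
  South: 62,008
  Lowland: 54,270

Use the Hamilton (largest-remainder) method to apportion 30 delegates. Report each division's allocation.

Coastal: 7, Highland: 2, East: 1, Central: 5, South: 8, Lowland: 7

The standard divisor is 239695/30 ≈ 7989.833.
Standard quotas: Coastal 7.0293, Highland 1.7736, East 1.2610, Central 5.3828, South 7.7609, Lowland 6.7924.
Lower quotas: Coastal 7, Highland 1, East 1, Central 5, South 7, Lowland 6 (sum 27, leaving 3 seats).
Remainders in descending order: Lowland 0.7924, Highland 0.7736, South 0.7609, Central 0.3828, East 0.2610, Coastal 0.0293.
Largest remainders: Lowland, Highland, South receive the extra seats.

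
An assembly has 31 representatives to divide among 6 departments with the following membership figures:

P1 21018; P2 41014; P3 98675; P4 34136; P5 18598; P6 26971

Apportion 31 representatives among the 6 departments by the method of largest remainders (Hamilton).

P1 3, P2 5, P3 13, P4 4, P5 2, P6 4

Total 240412; standard divisor 240412/31 ≈ 7755.226.
Standard quotas: P1 2.7102, P2 5.2886, P3 12.7237, P4 4.4017, P5 2.3981, P6 3.4778.
Lower quotas: P1 2, P2 5, P3 12, P4 4, P5 2, P6 3 (sum 28, leaving 3 seats).
Remainders in descending order: P3 0.7237, P1 0.7102, P6 0.4778, P4 0.4017, P5 0.3981, P2 0.2886.
Largest remainders: P3, P1, P6 receive the extra seats.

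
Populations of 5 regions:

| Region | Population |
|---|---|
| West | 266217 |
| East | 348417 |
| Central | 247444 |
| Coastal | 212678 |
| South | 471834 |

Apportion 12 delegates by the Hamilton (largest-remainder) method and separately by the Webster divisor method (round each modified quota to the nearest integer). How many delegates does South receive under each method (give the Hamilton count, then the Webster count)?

4 and 3

Hamilton: West 2, East 3, Central 2, Coastal 1, South 4.
Webster: West 2, East 3, Central 2, Coastal 2, South 3.
South gets 4 under Hamilton and 3 under Webster.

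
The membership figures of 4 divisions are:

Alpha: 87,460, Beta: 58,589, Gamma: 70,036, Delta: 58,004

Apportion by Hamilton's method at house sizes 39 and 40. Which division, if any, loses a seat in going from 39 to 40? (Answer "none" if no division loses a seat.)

At 39 seats: Alpha 13, Beta 8, Gamma 10, Delta 8.
At 40 seats: Alpha 13, Beta 9, Gamma 10, Delta 8.
No division's allocation decreased.

none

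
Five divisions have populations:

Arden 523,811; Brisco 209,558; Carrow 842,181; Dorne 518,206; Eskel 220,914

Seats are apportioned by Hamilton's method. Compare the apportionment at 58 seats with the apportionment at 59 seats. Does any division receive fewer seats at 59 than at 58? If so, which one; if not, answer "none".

At 58 seats: Arden 13, Brisco 5, Carrow 21, Dorne 13, Eskel 6.
At 59 seats: Arden 13, Brisco 5, Carrow 22, Dorne 13, Eskel 6.
No division's allocation decreased.

none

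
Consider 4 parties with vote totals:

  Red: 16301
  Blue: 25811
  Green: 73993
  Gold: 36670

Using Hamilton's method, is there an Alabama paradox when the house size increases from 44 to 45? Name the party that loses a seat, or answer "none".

At 44 seats: Red 5, Blue 7, Green 21, Gold 11.
At 45 seats: Red 5, Blue 7, Green 22, Gold 11.
No party's allocation decreased.

none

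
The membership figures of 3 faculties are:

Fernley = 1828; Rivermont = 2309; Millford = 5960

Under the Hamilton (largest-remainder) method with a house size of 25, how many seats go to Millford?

15

Standard divisor: 10097 ÷ 25 ≈ 403.88.
Standard quotas: Fernley 4.5261, Rivermont 5.7170, Millford 14.7569.
Lower quotas: Fernley 4, Rivermont 5, Millford 14 (sum 23, leaving 2 seats).
Remainders in descending order: Millford 0.7569, Rivermont 0.7170, Fernley 0.5261.
Largest remainders: Millford, Rivermont receive the extra seats.
Millford receives 15.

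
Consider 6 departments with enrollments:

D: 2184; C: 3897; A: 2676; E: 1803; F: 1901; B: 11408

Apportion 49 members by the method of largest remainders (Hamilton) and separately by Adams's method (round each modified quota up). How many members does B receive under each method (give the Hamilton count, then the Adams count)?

Hamilton: D 4, C 8, A 6, E 4, F 4, B 23.
Adams: D 5, C 8, A 6, E 4, F 4, B 22.
B gets 23 under Hamilton and 22 under Adams.

23 and 22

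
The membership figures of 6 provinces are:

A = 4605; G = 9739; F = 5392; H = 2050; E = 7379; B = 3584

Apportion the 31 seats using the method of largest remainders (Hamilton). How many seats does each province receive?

The standard divisor is 32749/31 ≈ 1056.419.
Standard quotas: A 4.3591, G 9.2189, F 5.1040, H 1.9405, E 6.9849, B 3.3926.
Lower quotas: A 4, G 9, F 5, H 1, E 6, B 3 (sum 28, leaving 3 seats).
Remainders in descending order: E 0.9849, H 0.9405, B 0.3926, A 0.3591, G 0.2189, F 0.1040.
The surplus seats go to E, H, B.

A: 4, G: 9, F: 5, H: 2, E: 7, B: 4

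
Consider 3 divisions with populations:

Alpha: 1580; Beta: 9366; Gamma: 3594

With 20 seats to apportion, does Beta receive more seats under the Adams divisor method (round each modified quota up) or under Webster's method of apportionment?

Webster

Adams: Alpha 3, Beta 12, Gamma 5.
Webster: Alpha 2, Beta 13, Gamma 5.
Beta gets 12 under Adams and 13 under Webster.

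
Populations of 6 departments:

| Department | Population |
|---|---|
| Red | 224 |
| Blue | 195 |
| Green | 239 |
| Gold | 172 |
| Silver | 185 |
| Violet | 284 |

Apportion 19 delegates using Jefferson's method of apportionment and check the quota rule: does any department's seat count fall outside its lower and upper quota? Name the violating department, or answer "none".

none

Standard quotas: Red 3.276, Blue 2.852, Green 3.496, Gold 2.516, Silver 2.706, Violet 4.154.
Jefferson allocation: Red 3, Blue 3, Green 4, Gold 2, Silver 3, Violet 4.
Every allocation lies between the lower and upper quota.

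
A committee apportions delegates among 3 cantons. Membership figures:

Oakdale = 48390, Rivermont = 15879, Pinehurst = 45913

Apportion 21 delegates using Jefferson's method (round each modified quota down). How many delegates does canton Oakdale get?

9

Standard divisor 110182/21 ≈ 5246.762; standard quotas: Oakdale 9.223, Rivermont 3.026, Pinehurst 8.751.
Rounding down gives 9, 3, 8 = 20 seats, so the divisor must be adjusted.
With modified divisor 5000: modified quotas Oakdale 9.678, Rivermont 3.176, Pinehurst 9.183.
Rounding down: Oakdale 9, Rivermont 3, Pinehurst 9 (total 21).
Oakdale receives 9.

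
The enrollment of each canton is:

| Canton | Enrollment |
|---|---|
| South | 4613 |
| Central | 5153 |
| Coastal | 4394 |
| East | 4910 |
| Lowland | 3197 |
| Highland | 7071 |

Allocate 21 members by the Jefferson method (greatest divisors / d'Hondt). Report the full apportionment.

Standard divisor 29338/21 ≈ 1397.048; standard quotas: South 3.302, Central 3.688, Coastal 3.145, East 3.515, Lowland 2.288, Highland 5.061.
Rounding down gives 3, 3, 3, 3, 2, 5 = 19 seats, so the divisor must be adjusted.
With modified divisor 1200: modified quotas South 3.844, Central 4.294, Coastal 3.662, East 4.092, Lowland 2.664, Highland 5.893.
Rounding down: South 3, Central 4, Coastal 3, East 4, Lowland 2, Highland 5 (total 21).

South: 3, Central: 4, Coastal: 3, East: 4, Lowland: 2, Highland: 5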